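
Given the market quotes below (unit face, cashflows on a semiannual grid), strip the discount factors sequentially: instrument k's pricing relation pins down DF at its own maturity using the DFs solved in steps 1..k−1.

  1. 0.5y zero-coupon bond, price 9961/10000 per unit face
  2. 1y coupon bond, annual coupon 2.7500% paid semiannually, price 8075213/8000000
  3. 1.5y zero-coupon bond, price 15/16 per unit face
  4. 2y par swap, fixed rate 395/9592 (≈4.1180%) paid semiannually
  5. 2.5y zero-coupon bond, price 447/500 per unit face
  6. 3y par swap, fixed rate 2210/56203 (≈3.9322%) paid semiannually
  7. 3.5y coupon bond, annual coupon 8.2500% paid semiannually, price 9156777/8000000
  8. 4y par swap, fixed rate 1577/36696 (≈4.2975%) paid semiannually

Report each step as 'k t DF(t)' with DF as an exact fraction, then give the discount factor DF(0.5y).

1 1/2 9961/10000
2 1 4911/5000
3 3/2 15/16
4 2 921/1000
5 5/2 447/500
6 3 1779/2000
7 7/2 4383/5000
8 4 8423/10000
DF(0.5y) = 9961/10000 ≈ 0.996100

step 1 [0.5y] zero: DF = P = 9961/10000 ≈ 0.996100
step 2 [1y] bond c/2=11/800: DF=(8075213/8000000 − 11/800·(0.996100))/(1+11/800) = 4911/5000 ≈ 0.982200
step 3 [1.5y] zero: DF = P = 15/16 ≈ 0.937500
step 4 [2y] swap r/2=395/19184: DF=(1 − 395/19184·(0.996100+0.982200+0.937500))/(1+395/19184) = 921/1000 ≈ 0.921000
step 5 [2.5y] zero: DF = P = 447/500 ≈ 0.894000
step 6 [3y] swap r/2=1105/56203: DF=(1 − 1105/56203·(0.996100+0.982200+0.937500+0.921000+0.894000))/(1+1105/56203) = 1779/2000 ≈ 0.889500
step 7 [3.5y] bond c/2=33/800: DF=(9156777/8000000 − 33/800·(0.996100+0.982200+0.937500+0.921000+0.894000+0.889500))/(1+33/800) = 4383/5000 ≈ 0.876600
step 8 [4y] swap r/2=1577/73392: DF=(1 − 1577/73392·(0.996100+0.982200+0.937500+0.921000+0.894000+0.889500+0.876600))/(1+1577/73392) = 8423/10000 ≈ 0.842300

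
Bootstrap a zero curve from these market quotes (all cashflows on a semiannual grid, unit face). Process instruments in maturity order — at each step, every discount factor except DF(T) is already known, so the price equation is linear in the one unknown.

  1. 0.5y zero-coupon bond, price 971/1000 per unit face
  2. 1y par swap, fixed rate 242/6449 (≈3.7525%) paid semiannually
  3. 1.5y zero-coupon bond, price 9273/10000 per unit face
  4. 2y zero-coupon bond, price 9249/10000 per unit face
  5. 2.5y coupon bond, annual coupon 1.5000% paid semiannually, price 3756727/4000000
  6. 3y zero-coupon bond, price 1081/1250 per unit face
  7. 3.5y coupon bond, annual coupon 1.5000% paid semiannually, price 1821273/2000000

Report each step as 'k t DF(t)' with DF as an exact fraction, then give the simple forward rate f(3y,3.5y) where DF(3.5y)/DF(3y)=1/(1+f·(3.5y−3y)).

1 1/2 971/1000
2 1 9637/10000
3 3/2 9273/10000
4 2 9249/10000
5 5/2 113/125
6 3 1081/1250
7 7/2 69/80
f(3y,3.5y) = ((1081/1250)/(69/80) − 1)/(1/2) = 2/375 ≈ 0.5333%

step 1 [0.5y] zero: DF = P = 971/1000 ≈ 0.971000
step 2 [1y] swap r/2=121/6449: DF=(1 − 121/6449·(0.971000))/(1+121/6449) = 9637/10000 ≈ 0.963700
step 3 [1.5y] zero: DF = P = 9273/10000 ≈ 0.927300
step 4 [2y] zero: DF = P = 9249/10000 ≈ 0.924900
step 5 [2.5y] bond c/2=3/400: DF=(3756727/4000000 − 3/400·(0.971000+0.963700+0.927300+0.924900))/(1+3/400) = 113/125 ≈ 0.904000
step 6 [3y] zero: DF = P = 1081/1250 ≈ 0.864800
step 7 [3.5y] bond c/2=3/400: DF=(1821273/2000000 − 3/400·(0.971000+0.963700+0.927300+0.924900+0.904000+0.864800))/(1+3/400) = 69/80 ≈ 0.862500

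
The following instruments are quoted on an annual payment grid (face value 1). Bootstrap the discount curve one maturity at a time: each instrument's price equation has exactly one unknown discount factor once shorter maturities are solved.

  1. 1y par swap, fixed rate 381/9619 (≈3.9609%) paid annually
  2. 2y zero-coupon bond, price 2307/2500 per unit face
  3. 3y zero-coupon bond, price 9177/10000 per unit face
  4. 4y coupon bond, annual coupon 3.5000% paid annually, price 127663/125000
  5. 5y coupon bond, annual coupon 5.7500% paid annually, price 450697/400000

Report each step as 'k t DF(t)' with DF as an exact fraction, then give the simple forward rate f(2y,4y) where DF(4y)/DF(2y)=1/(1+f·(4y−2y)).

step 1 [1y] swap r/1=381/9619: DF=(1 − 381/9619·(0))/(1+381/9619) = 9619/10000 ≈ 0.961900
step 2 [2y] zero: DF = P = 2307/2500 ≈ 0.922800
step 3 [3y] zero: DF = P = 9177/10000 ≈ 0.917700
step 4 [4y] bond c/1=7/200: DF=(127663/125000 − 7/200·(0.961900+0.922800+0.917700))/(1+7/200) = 223/250 ≈ 0.892000
step 5 [5y] bond c/1=23/400: DF=(450697/400000 − 23/400·(0.961900+0.922800+0.917700+0.892000))/(1+23/400) = 4323/5000 ≈ 0.864600

1 1 9619/10000
2 2 2307/2500
3 3 9177/10000
4 4 223/250
5 5 4323/5000
f(2y,4y) = ((2307/2500)/(223/250) − 1)/(2) = 77/4460 ≈ 1.7265%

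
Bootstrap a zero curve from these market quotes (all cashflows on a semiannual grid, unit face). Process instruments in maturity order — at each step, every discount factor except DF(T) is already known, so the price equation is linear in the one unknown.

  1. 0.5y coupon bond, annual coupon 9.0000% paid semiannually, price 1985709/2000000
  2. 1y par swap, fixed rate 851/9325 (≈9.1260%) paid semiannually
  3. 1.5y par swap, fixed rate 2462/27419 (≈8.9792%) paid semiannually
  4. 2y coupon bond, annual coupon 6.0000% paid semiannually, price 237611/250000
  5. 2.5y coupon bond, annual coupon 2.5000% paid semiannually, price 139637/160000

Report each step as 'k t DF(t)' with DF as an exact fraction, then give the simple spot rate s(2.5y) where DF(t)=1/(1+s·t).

step 1 [0.5y] bond c/2=9/200: DF=(1985709/2000000 − 9/200·(0))/(1+9/200) = 9501/10000 ≈ 0.950100
step 2 [1y] swap r/2=851/18650: DF=(1 − 851/18650·(0.950100))/(1+851/18650) = 9149/10000 ≈ 0.914900
step 3 [1.5y] swap r/2=1231/27419: DF=(1 − 1231/27419·(0.950100+0.914900))/(1+1231/27419) = 8769/10000 ≈ 0.876900
step 4 [2y] bond c/2=3/100: DF=(237611/250000 − 3/100·(0.950100+0.914900+0.876900))/(1+3/100) = 8429/10000 ≈ 0.842900
step 5 [2.5y] bond c/2=1/80: DF=(139637/160000 − 1/80·(0.950100+0.914900+0.876900+0.842900))/(1+1/80) = 8177/10000 ≈ 0.817700

1 1/2 9501/10000
2 1 9149/10000
3 3/2 8769/10000
4 2 8429/10000
5 5/2 8177/10000
s(2.5y) = (1/(8177/10000) − 1)/(5/2) = 3646/40885 ≈ 8.9177%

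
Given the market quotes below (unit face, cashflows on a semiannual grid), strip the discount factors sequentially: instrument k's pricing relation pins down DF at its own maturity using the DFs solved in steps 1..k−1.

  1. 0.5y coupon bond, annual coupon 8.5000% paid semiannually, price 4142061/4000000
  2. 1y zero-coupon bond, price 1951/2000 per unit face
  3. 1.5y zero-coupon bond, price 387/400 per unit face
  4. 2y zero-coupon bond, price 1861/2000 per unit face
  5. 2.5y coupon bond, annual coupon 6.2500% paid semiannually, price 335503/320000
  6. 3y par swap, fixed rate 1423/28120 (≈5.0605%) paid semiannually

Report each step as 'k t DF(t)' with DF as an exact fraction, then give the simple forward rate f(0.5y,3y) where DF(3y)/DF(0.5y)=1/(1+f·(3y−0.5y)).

step 1 [0.5y] bond c/2=17/400: DF=(4142061/4000000 − 17/400·(0))/(1+17/400) = 9933/10000 ≈ 0.993300
step 2 [1y] zero: DF = P = 1951/2000 ≈ 0.975500
step 3 [1.5y] zero: DF = P = 387/400 ≈ 0.967500
step 4 [2y] zero: DF = P = 1861/2000 ≈ 0.930500
step 5 [2.5y] bond c/2=1/32: DF=(335503/320000 − 1/32·(0.993300+0.975500+0.967500+0.930500))/(1+1/32) = 1799/2000 ≈ 0.899500
step 6 [3y] swap r/2=1423/56240: DF=(1 − 1423/56240·(0.993300+0.975500+0.967500+0.930500+0.899500))/(1+1423/56240) = 8577/10000 ≈ 0.857700

1 1/2 9933/10000
2 1 1951/2000
3 3/2 387/400
4 2 1861/2000
5 5/2 1799/2000
6 3 8577/10000
f(0.5y,3y) = ((9933/10000)/(8577/10000) − 1)/(5/2) = 904/14295 ≈ 6.3239%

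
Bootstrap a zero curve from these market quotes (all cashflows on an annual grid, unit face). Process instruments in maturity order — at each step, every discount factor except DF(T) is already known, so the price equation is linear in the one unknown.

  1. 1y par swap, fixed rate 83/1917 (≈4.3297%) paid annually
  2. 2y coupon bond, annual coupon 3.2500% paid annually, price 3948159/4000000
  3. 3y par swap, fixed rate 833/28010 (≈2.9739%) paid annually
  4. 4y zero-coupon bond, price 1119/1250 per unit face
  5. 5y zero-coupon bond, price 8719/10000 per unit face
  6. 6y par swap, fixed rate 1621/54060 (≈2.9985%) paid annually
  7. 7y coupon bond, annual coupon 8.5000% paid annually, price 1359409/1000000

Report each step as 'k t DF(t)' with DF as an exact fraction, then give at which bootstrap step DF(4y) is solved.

step 1 [1y] swap r/1=83/1917: DF=(1 − 83/1917·(0))/(1+83/1917) = 1917/2000 ≈ 0.958500
step 2 [2y] bond c/1=13/400: DF=(3948159/4000000 − 13/400·(0.958500))/(1+13/400) = 4629/5000 ≈ 0.925800
step 3 [3y] swap r/1=833/28010: DF=(1 − 833/28010·(0.958500+0.925800))/(1+833/28010) = 9167/10000 ≈ 0.916700
step 4 [4y] zero: DF = P = 1119/1250 ≈ 0.895200
step 5 [5y] zero: DF = P = 8719/10000 ≈ 0.871900
step 6 [6y] swap r/1=1621/54060: DF=(1 − 1621/54060·(0.958500+0.925800+0.916700+0.895200+0.871900))/(1+1621/54060) = 8379/10000 ≈ 0.837900
step 7 [7y] bond c/1=17/200: DF=(1359409/1000000 − 17/200·(0.958500+0.925800+0.916700+0.895200+0.871900+0.837900))/(1+17/200) = 4147/5000 ≈ 0.829400

1 1 1917/2000
2 2 4629/5000
3 3 9167/10000
4 4 1119/1250
5 5 8719/10000
6 6 8379/10000
7 7 4147/5000
DF(4y) is solved at step 4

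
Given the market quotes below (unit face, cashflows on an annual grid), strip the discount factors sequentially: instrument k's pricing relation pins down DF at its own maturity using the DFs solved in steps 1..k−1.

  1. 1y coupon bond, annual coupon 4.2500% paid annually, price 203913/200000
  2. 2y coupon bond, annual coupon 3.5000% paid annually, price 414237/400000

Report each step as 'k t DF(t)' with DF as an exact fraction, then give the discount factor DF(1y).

step 1 [1y] bond c/1=17/400: DF=(203913/200000 − 17/400·(0))/(1+17/400) = 489/500 ≈ 0.978000
step 2 [2y] bond c/1=7/200: DF=(414237/400000 − 7/200·(0.978000))/(1+7/200) = 387/400 ≈ 0.967500

1 1 489/500
2 2 387/400
DF(1y) = 489/500 ≈ 0.978000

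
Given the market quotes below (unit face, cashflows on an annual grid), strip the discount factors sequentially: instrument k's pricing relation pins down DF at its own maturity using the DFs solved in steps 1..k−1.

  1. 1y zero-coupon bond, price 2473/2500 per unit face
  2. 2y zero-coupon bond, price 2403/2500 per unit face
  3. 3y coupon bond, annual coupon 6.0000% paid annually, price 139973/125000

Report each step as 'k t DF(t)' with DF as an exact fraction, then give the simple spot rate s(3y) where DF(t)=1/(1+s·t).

1 1 2473/2500
2 2 2403/2500
3 3 473/500
s(3y) = (1/(473/500) − 1)/(3) = 9/473 ≈ 1.9027%

step 1 [1y] zero: DF = P = 2473/2500 ≈ 0.989200
step 2 [2y] zero: DF = P = 2403/2500 ≈ 0.961200
step 3 [3y] bond c/1=3/50: DF=(139973/125000 − 3/50·(0.989200+0.961200))/(1+3/50) = 473/500 ≈ 0.946000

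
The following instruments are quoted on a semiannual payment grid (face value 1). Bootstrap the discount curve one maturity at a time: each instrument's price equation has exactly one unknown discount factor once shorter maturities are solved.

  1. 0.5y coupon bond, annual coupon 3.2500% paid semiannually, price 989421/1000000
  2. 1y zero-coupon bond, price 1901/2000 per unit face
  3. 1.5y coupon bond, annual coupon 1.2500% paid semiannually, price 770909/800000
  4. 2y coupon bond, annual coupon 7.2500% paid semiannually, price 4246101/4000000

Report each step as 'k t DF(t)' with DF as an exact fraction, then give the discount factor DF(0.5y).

step 1 [0.5y] bond c/2=13/800: DF=(989421/1000000 − 13/800·(0))/(1+13/800) = 1217/1250 ≈ 0.973600
step 2 [1y] zero: DF = P = 1901/2000 ≈ 0.950500
step 3 [1.5y] bond c/2=1/160: DF=(770909/800000 − 1/160·(0.973600+0.950500))/(1+1/160) = 9457/10000 ≈ 0.945700
step 4 [2y] bond c/2=29/800: DF=(4246101/4000000 − 29/800·(0.973600+0.950500+0.945700))/(1+29/800) = 231/250 ≈ 0.924000

1 1/2 1217/1250
2 1 1901/2000
3 3/2 9457/10000
4 2 231/250
DF(0.5y) = 1217/1250 ≈ 0.973600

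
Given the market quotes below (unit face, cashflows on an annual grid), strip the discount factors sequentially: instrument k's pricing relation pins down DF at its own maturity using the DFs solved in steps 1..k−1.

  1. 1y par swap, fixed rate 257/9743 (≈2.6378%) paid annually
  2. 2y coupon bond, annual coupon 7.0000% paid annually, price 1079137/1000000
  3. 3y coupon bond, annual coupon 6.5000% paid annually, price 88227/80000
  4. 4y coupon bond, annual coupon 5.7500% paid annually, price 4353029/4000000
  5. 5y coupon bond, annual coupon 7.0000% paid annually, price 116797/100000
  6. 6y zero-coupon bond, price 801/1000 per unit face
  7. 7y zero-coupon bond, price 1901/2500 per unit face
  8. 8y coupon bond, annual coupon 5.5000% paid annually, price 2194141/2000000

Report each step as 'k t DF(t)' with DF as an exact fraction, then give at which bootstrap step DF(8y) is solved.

1 1 9743/10000
2 2 1181/1250
3 3 574/625
4 4 2187/2500
5 5 8487/10000
6 6 801/1000
7 7 1901/2500
8 8 7207/10000
DF(8y) is solved at step 8

step 1 [1y] swap r/1=257/9743: DF=(1 − 257/9743·(0))/(1+257/9743) = 9743/10000 ≈ 0.974300
step 2 [2y] bond c/1=7/100: DF=(1079137/1000000 − 7/100·(0.974300))/(1+7/100) = 1181/1250 ≈ 0.944800
step 3 [3y] bond c/1=13/200: DF=(88227/80000 − 13/200·(0.974300+0.944800))/(1+13/200) = 574/625 ≈ 0.918400
step 4 [4y] bond c/1=23/400: DF=(4353029/4000000 − 23/400·(0.974300+0.944800+0.918400))/(1+23/400) = 2187/2500 ≈ 0.874800
step 5 [5y] bond c/1=7/100: DF=(116797/100000 − 7/100·(0.974300+0.944800+0.918400+0.874800))/(1+7/100) = 8487/10000 ≈ 0.848700
step 6 [6y] zero: DF = P = 801/1000 ≈ 0.801000
step 7 [7y] zero: DF = P = 1901/2500 ≈ 0.760400
step 8 [8y] bond c/1=11/200: DF=(2194141/2000000 − 11/200·(0.974300+0.944800+0.918400+0.874800+0.848700+0.801000+0.760400))/(1+11/200) = 7207/10000 ≈ 0.720700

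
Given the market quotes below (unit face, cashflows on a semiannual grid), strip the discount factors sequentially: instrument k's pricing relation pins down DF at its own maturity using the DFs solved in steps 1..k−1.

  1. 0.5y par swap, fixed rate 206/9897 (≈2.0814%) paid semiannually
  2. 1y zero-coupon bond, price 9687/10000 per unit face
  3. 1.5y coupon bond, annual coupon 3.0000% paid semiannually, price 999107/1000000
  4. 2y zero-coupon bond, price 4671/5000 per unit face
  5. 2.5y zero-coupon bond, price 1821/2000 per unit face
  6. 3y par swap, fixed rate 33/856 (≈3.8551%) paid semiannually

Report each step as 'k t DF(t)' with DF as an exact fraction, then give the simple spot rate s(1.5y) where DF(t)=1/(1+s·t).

1 1/2 9897/10000
2 1 9687/10000
3 3/2 4777/5000
4 2 4671/5000
5 5/2 1821/2000
6 3 8911/10000
s(1.5y) = (1/(4777/5000) − 1)/(3/2) = 446/14331 ≈ 3.1121%

step 1 [0.5y] swap r/2=103/9897: DF=(1 − 103/9897·(0))/(1+103/9897) = 9897/10000 ≈ 0.989700
step 2 [1y] zero: DF = P = 9687/10000 ≈ 0.968700
step 3 [1.5y] bond c/2=3/200: DF=(999107/1000000 − 3/200·(0.989700+0.968700))/(1+3/200) = 4777/5000 ≈ 0.955400
step 4 [2y] zero: DF = P = 4671/5000 ≈ 0.934200
step 5 [2.5y] zero: DF = P = 1821/2000 ≈ 0.910500
step 6 [3y] swap r/2=33/1712: DF=(1 − 33/1712·(0.989700+0.968700+0.955400+0.934200+0.910500))/(1+33/1712) = 8911/10000 ≈ 0.891100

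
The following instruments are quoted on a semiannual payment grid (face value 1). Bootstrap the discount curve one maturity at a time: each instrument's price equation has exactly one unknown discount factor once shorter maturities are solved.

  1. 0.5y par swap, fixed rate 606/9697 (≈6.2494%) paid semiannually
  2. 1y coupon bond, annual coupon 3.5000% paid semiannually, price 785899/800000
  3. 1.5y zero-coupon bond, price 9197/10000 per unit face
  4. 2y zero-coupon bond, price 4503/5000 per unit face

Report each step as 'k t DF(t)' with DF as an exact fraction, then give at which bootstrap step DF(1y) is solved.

1 1/2 9697/10000
2 1 593/625
3 3/2 9197/10000
4 2 4503/5000
DF(1y) is solved at step 2

step 1 [0.5y] swap r/2=303/9697: DF=(1 − 303/9697·(0))/(1+303/9697) = 9697/10000 ≈ 0.969700
step 2 [1y] bond c/2=7/400: DF=(785899/800000 − 7/400·(0.969700))/(1+7/400) = 593/625 ≈ 0.948800
step 3 [1.5y] zero: DF = P = 9197/10000 ≈ 0.919700
step 4 [2y] zero: DF = P = 4503/5000 ≈ 0.900600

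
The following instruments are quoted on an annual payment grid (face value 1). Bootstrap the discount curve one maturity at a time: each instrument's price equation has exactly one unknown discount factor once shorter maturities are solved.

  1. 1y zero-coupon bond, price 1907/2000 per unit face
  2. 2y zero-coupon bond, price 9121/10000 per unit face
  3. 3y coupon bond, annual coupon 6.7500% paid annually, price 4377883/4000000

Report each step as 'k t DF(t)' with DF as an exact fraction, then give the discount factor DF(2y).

1 1 1907/2000
2 2 9121/10000
3 3 9073/10000
DF(2y) = 9121/10000 ≈ 0.912100

step 1 [1y] zero: DF = P = 1907/2000 ≈ 0.953500
step 2 [2y] zero: DF = P = 9121/10000 ≈ 0.912100
step 3 [3y] bond c/1=27/400: DF=(4377883/4000000 − 27/400·(0.953500+0.912100))/(1+27/400) = 9073/10000 ≈ 0.907300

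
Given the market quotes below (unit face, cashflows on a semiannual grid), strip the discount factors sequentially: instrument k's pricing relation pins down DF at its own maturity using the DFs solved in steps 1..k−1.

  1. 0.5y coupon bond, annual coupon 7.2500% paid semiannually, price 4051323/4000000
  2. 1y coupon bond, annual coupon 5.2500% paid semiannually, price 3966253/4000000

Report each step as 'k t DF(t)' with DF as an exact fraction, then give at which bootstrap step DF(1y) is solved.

1 1/2 4887/5000
2 1 2353/2500
DF(1y) is solved at step 2

step 1 [0.5y] bond c/2=29/800: DF=(4051323/4000000 − 29/800·(0))/(1+29/800) = 4887/5000 ≈ 0.977400
step 2 [1y] bond c/2=21/800: DF=(3966253/4000000 − 21/800·(0.977400))/(1+21/800) = 2353/2500 ≈ 0.941200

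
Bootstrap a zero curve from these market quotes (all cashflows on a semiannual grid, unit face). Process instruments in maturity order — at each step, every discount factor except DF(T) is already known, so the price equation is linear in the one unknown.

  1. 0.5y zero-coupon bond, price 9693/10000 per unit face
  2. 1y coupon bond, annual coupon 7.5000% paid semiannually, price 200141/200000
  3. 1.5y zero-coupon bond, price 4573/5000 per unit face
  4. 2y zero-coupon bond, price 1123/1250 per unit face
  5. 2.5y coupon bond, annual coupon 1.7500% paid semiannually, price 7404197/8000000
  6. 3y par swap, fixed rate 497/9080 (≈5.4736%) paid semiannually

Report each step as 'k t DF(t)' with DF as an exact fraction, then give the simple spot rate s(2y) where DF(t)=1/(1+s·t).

1 1/2 9693/10000
2 1 1859/2000
3 3/2 4573/5000
4 2 1123/1250
5 5/2 8853/10000
6 3 8509/10000
s(2y) = (1/(1123/1250) − 1)/(2) = 127/2246 ≈ 5.6545%

step 1 [0.5y] zero: DF = P = 9693/10000 ≈ 0.969300
step 2 [1y] bond c/2=3/80: DF=(200141/200000 − 3/80·(0.969300))/(1+3/80) = 1859/2000 ≈ 0.929500
step 3 [1.5y] zero: DF = P = 4573/5000 ≈ 0.914600
step 4 [2y] zero: DF = P = 1123/1250 ≈ 0.898400
step 5 [2.5y] bond c/2=7/800: DF=(7404197/8000000 − 7/800·(0.969300+0.929500+0.914600+0.898400))/(1+7/800) = 8853/10000 ≈ 0.885300
step 6 [3y] swap r/2=497/18160: DF=(1 − 497/18160·(0.969300+0.929500+0.914600+0.898400+0.885300))/(1+497/18160) = 8509/10000 ≈ 0.850900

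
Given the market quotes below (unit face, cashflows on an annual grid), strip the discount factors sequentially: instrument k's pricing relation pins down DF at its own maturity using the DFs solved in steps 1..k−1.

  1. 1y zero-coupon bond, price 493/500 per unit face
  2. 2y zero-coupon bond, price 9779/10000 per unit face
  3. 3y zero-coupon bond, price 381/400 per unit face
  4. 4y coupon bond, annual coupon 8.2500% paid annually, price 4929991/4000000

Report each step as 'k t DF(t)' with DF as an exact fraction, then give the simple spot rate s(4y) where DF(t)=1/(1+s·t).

step 1 [1y] zero: DF = P = 493/500 ≈ 0.986000
step 2 [2y] zero: DF = P = 9779/10000 ≈ 0.977900
step 3 [3y] zero: DF = P = 381/400 ≈ 0.952500
step 4 [4y] bond c/1=33/400: DF=(4929991/4000000 − 33/400·(0.986000+0.977900+0.952500))/(1+33/400) = 9163/10000 ≈ 0.916300

1 1 493/500
2 2 9779/10000
3 3 381/400
4 4 9163/10000
s(4y) = (1/(9163/10000) − 1)/(4) = 837/36652 ≈ 2.2836%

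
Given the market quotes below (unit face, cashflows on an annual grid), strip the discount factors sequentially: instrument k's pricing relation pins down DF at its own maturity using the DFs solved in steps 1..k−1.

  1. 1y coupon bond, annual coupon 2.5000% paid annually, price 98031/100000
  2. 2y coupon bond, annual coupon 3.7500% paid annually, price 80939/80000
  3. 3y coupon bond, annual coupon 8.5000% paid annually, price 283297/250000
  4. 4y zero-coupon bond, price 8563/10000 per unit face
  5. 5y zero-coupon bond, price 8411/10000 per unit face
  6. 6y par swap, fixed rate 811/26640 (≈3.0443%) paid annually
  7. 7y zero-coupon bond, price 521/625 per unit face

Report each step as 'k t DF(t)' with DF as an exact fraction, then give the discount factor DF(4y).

1 1 2391/2500
2 2 4703/5000
3 3 4479/5000
4 4 8563/10000
5 5 8411/10000
6 6 4189/5000
7 7 521/625
DF(4y) = 8563/10000 ≈ 0.856300

step 1 [1y] bond c/1=1/40: DF=(98031/100000 − 1/40·(0))/(1+1/40) = 2391/2500 ≈ 0.956400
step 2 [2y] bond c/1=3/80: DF=(80939/80000 − 3/80·(0.956400))/(1+3/80) = 4703/5000 ≈ 0.940600
step 3 [3y] bond c/1=17/200: DF=(283297/250000 − 17/200·(0.956400+0.940600))/(1+17/200) = 4479/5000 ≈ 0.895800
step 4 [4y] zero: DF = P = 8563/10000 ≈ 0.856300
step 5 [5y] zero: DF = P = 8411/10000 ≈ 0.841100
step 6 [6y] swap r/1=811/26640: DF=(1 − 811/26640·(0.956400+0.940600+0.895800+0.856300+0.841100))/(1+811/26640) = 4189/5000 ≈ 0.837800
step 7 [7y] zero: DF = P = 521/625 ≈ 0.833600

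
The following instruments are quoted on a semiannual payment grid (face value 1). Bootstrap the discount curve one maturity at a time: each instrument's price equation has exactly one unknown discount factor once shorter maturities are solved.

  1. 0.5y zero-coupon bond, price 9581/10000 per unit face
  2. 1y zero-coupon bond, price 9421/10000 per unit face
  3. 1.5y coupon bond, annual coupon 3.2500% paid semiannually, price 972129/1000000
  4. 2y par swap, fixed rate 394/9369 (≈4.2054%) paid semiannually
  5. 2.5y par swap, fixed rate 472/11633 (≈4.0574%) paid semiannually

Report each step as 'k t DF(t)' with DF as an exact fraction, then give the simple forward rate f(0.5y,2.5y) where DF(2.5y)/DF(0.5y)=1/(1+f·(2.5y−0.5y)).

1 1/2 9581/10000
2 1 9421/10000
3 3/2 4631/5000
4 2 2303/2500
5 5/2 566/625
f(0.5y,2.5y) = ((9581/10000)/(566/625) − 1)/(2) = 525/18112 ≈ 2.8986%

step 1 [0.5y] zero: DF = P = 9581/10000 ≈ 0.958100
step 2 [1y] zero: DF = P = 9421/10000 ≈ 0.942100
step 3 [1.5y] bond c/2=13/800: DF=(972129/1000000 − 13/800·(0.958100+0.942100))/(1+13/800) = 4631/5000 ≈ 0.926200
step 4 [2y] swap r/2=197/9369: DF=(1 − 197/9369·(0.958100+0.942100+0.926200))/(1+197/9369) = 2303/2500 ≈ 0.921200
step 5 [2.5y] swap r/2=236/11633: DF=(1 − 236/11633·(0.958100+0.942100+0.926200+0.921200))/(1+236/11633) = 566/625 ≈ 0.905600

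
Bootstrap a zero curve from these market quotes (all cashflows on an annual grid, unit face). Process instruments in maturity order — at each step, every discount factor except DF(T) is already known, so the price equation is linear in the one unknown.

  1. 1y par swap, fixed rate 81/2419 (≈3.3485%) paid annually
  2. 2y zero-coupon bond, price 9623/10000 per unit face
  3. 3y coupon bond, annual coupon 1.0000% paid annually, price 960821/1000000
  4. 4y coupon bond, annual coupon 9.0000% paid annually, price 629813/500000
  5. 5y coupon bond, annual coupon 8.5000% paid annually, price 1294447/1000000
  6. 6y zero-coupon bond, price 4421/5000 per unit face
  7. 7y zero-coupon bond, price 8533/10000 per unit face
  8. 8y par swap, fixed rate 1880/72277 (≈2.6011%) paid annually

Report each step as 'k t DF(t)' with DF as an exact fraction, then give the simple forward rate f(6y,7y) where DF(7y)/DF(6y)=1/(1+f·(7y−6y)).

step 1 [1y] swap r/1=81/2419: DF=(1 − 81/2419·(0))/(1+81/2419) = 2419/2500 ≈ 0.967600
step 2 [2y] zero: DF = P = 9623/10000 ≈ 0.962300
step 3 [3y] bond c/1=1/100: DF=(960821/1000000 − 1/100·(0.967600+0.962300))/(1+1/100) = 4661/5000 ≈ 0.932200
step 4 [4y] bond c/1=9/100: DF=(629813/500000 − 9/100·(0.967600+0.962300+0.932200))/(1+9/100) = 9193/10000 ≈ 0.919300
step 5 [5y] bond c/1=17/200: DF=(1294447/1000000 − 17/200·(0.967600+0.962300+0.932200+0.919300))/(1+17/200) = 1121/1250 ≈ 0.896800
step 6 [6y] zero: DF = P = 4421/5000 ≈ 0.884200
step 7 [7y] zero: DF = P = 8533/10000 ≈ 0.853300
step 8 [8y] swap r/1=1880/72277: DF=(1 − 1880/72277·(0.967600+0.962300+0.932200+0.919300+0.896800+0.884200+0.853300))/(1+1880/72277) = 203/250 ≈ 0.812000

1 1 2419/2500
2 2 9623/10000
3 3 4661/5000
4 4 9193/10000
5 5 1121/1250
6 6 4421/5000
7 7 8533/10000
8 8 203/250
f(6y,7y) = ((4421/5000)/(8533/10000) − 1)/(1) = 309/8533 ≈ 3.6212%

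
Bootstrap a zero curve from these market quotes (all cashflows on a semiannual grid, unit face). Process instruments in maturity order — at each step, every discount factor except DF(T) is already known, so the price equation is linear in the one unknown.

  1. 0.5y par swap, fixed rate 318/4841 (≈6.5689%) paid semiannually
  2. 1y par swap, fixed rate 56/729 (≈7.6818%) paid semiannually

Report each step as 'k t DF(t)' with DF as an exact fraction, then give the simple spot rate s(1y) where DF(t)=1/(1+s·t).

1 1/2 4841/5000
2 1 1159/1250
s(1y) = (1/(1159/1250) − 1)/(1) = 91/1159 ≈ 7.8516%

step 1 [0.5y] swap r/2=159/4841: DF=(1 − 159/4841·(0))/(1+159/4841) = 4841/5000 ≈ 0.968200
step 2 [1y] swap r/2=28/729: DF=(1 − 28/729·(0.968200))/(1+28/729) = 1159/1250 ≈ 0.927200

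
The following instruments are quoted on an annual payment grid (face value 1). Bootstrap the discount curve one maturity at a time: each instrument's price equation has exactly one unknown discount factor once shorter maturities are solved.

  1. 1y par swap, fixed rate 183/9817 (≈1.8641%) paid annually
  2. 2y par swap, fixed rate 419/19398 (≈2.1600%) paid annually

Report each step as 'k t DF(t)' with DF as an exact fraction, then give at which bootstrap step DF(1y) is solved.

step 1 [1y] swap r/1=183/9817: DF=(1 − 183/9817·(0))/(1+183/9817) = 9817/10000 ≈ 0.981700
step 2 [2y] swap r/1=419/19398: DF=(1 − 419/19398·(0.981700))/(1+419/19398) = 9581/10000 ≈ 0.958100

1 1 9817/10000
2 2 9581/10000
DF(1y) is solved at step 1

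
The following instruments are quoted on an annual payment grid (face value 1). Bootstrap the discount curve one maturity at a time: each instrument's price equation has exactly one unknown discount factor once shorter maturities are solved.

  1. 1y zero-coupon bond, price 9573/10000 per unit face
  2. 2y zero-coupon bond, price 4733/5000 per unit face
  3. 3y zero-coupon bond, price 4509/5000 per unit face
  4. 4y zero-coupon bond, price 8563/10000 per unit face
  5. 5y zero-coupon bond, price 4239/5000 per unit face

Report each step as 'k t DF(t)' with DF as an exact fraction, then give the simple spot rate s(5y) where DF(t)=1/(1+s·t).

1 1 9573/10000
2 2 4733/5000
3 3 4509/5000
4 4 8563/10000
5 5 4239/5000
s(5y) = (1/(4239/5000) − 1)/(5) = 761/21195 ≈ 3.5905%

step 1 [1y] zero: DF = P = 9573/10000 ≈ 0.957300
step 2 [2y] zero: DF = P = 4733/5000 ≈ 0.946600
step 3 [3y] zero: DF = P = 4509/5000 ≈ 0.901800
step 4 [4y] zero: DF = P = 8563/10000 ≈ 0.856300
step 5 [5y] zero: DF = P = 4239/5000 ≈ 0.847800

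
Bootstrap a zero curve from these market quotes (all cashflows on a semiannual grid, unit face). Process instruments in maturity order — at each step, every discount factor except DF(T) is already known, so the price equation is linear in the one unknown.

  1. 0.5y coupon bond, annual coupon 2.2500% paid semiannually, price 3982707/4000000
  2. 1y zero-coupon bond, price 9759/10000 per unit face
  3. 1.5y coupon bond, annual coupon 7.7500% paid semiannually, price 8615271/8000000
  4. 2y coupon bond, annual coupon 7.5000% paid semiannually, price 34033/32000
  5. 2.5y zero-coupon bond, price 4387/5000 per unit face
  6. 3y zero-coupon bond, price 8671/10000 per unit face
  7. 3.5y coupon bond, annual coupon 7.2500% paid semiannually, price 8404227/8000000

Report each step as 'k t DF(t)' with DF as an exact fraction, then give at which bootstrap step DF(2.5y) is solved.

1 1/2 4923/5000
2 1 9759/10000
3 3/2 2409/2500
4 2 4597/5000
5 5/2 4387/5000
6 3 8671/10000
7 7/2 8183/10000
DF(2.5y) is solved at step 5

step 1 [0.5y] bond c/2=9/800: DF=(3982707/4000000 − 9/800·(0))/(1+9/800) = 4923/5000 ≈ 0.984600
step 2 [1y] zero: DF = P = 9759/10000 ≈ 0.975900
step 3 [1.5y] bond c/2=31/800: DF=(8615271/8000000 − 31/800·(0.984600+0.975900))/(1+31/800) = 2409/2500 ≈ 0.963600
step 4 [2y] bond c/2=3/80: DF=(34033/32000 − 3/80·(0.984600+0.975900+0.963600))/(1+3/80) = 4597/5000 ≈ 0.919400
step 5 [2.5y] zero: DF = P = 4387/5000 ≈ 0.877400
step 6 [3y] zero: DF = P = 8671/10000 ≈ 0.867100
step 7 [3.5y] bond c/2=29/800: DF=(8404227/8000000 − 29/800·(0.984600+0.975900+0.963600+0.919400+0.877400+0.867100))/(1+29/800) = 8183/10000 ≈ 0.818300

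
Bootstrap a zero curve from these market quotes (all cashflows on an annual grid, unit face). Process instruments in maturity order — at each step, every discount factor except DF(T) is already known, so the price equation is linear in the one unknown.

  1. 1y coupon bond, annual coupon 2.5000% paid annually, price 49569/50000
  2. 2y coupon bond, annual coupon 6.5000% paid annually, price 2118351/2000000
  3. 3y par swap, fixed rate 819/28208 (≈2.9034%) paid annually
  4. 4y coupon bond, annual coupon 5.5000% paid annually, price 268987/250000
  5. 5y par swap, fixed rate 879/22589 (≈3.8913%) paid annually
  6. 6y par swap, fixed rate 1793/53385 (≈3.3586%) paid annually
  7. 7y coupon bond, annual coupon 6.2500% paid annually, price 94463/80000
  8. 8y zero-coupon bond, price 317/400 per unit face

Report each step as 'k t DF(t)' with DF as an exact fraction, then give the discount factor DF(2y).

step 1 [1y] bond c/1=1/40: DF=(49569/50000 − 1/40·(0))/(1+1/40) = 1209/1250 ≈ 0.967200
step 2 [2y] bond c/1=13/200: DF=(2118351/2000000 − 13/200·(0.967200))/(1+13/200) = 1871/2000 ≈ 0.935500
step 3 [3y] swap r/1=819/28208: DF=(1 − 819/28208·(0.967200+0.935500))/(1+819/28208) = 9181/10000 ≈ 0.918100
step 4 [4y] bond c/1=11/200: DF=(268987/250000 − 11/200·(0.967200+0.935500+0.918100))/(1+11/200) = 1091/1250 ≈ 0.872800
step 5 [5y] swap r/1=879/22589: DF=(1 − 879/22589·(0.967200+0.935500+0.918100+0.872800))/(1+879/22589) = 4121/5000 ≈ 0.824200
step 6 [6y] swap r/1=1793/53385: DF=(1 − 1793/53385·(0.967200+0.935500+0.918100+0.872800+0.824200))/(1+1793/53385) = 8207/10000 ≈ 0.820700
step 7 [7y] bond c/1=1/16: DF=(94463/80000 − 1/16·(0.967200+0.935500+0.918100+0.872800+0.824200+0.820700))/(1+1/16) = 7973/10000 ≈ 0.797300
step 8 [8y] zero: DF = P = 317/400 ≈ 0.792500

1 1 1209/1250
2 2 1871/2000
3 3 9181/10000
4 4 1091/1250
5 5 4121/5000
6 6 8207/10000
7 7 7973/10000
8 8 317/400
DF(2y) = 1871/2000 ≈ 0.935500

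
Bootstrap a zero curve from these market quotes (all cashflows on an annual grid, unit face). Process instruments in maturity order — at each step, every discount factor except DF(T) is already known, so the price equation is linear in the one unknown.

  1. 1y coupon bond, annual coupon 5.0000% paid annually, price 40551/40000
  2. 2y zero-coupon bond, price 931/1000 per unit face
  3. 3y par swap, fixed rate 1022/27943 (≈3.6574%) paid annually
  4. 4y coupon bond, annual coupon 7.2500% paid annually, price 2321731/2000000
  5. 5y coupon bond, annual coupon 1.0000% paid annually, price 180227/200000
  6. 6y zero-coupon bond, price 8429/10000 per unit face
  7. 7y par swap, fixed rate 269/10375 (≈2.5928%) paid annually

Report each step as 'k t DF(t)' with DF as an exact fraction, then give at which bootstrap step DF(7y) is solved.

1 1 1931/2000
2 2 931/1000
3 3 4489/5000
4 4 1787/2000
5 5 8557/10000
6 6 8429/10000
7 7 4193/5000
DF(7y) is solved at step 7

step 1 [1y] bond c/1=1/20: DF=(40551/40000 − 1/20·(0))/(1+1/20) = 1931/2000 ≈ 0.965500
step 2 [2y] zero: DF = P = 931/1000 ≈ 0.931000
step 3 [3y] swap r/1=1022/27943: DF=(1 − 1022/27943·(0.965500+0.931000))/(1+1022/27943) = 4489/5000 ≈ 0.897800
step 4 [4y] bond c/1=29/400: DF=(2321731/2000000 − 29/400·(0.965500+0.931000+0.897800))/(1+29/400) = 1787/2000 ≈ 0.893500
step 5 [5y] bond c/1=1/100: DF=(180227/200000 − 1/100·(0.965500+0.931000+0.897800+0.893500))/(1+1/100) = 8557/10000 ≈ 0.855700
step 6 [6y] zero: DF = P = 8429/10000 ≈ 0.842900
step 7 [7y] swap r/1=269/10375: DF=(1 − 269/10375·(0.965500+0.931000+0.897800+0.893500+0.855700+0.842900))/(1+269/10375) = 4193/5000 ≈ 0.838600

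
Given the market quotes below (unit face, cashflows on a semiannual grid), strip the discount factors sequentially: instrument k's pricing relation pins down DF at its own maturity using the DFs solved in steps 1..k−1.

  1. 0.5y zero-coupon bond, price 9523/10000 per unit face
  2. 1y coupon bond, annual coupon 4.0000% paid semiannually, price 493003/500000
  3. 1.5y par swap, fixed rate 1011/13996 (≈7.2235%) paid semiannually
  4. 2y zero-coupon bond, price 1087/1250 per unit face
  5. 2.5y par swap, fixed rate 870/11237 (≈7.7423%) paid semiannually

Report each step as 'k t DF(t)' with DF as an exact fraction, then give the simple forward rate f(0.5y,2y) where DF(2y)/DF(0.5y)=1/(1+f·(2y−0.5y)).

1 1/2 9523/10000
2 1 237/250
3 3/2 8989/10000
4 2 1087/1250
5 5/2 413/500
f(0.5y,2y) = ((9523/10000)/(1087/1250) − 1)/(3/2) = 827/13044 ≈ 6.3401%

step 1 [0.5y] zero: DF = P = 9523/10000 ≈ 0.952300
step 2 [1y] bond c/2=1/50: DF=(493003/500000 − 1/50·(0.952300))/(1+1/50) = 237/250 ≈ 0.948000
step 3 [1.5y] swap r/2=1011/27992: DF=(1 − 1011/27992·(0.952300+0.948000))/(1+1011/27992) = 8989/10000 ≈ 0.898900
step 4 [2y] zero: DF = P = 1087/1250 ≈ 0.869600
step 5 [2.5y] swap r/2=435/11237: DF=(1 − 435/11237·(0.952300+0.948000+0.898900+0.869600))/(1+435/11237) = 413/500 ≈ 0.826000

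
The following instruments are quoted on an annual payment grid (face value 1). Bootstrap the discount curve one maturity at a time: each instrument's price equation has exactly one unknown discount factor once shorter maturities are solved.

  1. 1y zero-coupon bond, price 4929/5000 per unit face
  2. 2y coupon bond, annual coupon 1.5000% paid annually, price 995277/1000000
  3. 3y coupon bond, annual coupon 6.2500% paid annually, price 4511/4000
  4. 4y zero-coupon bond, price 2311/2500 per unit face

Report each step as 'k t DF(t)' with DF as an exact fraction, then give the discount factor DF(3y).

step 1 [1y] zero: DF = P = 4929/5000 ≈ 0.985800
step 2 [2y] bond c/1=3/200: DF=(995277/1000000 − 3/200·(0.985800))/(1+3/200) = 483/500 ≈ 0.966000
step 3 [3y] bond c/1=1/16: DF=(4511/4000 − 1/16·(0.985800+0.966000))/(1+1/16) = 4733/5000 ≈ 0.946600
step 4 [4y] zero: DF = P = 2311/2500 ≈ 0.924400

1 1 4929/5000
2 2 483/500
3 3 4733/5000
4 4 2311/2500
DF(3y) = 4733/5000 ≈ 0.946600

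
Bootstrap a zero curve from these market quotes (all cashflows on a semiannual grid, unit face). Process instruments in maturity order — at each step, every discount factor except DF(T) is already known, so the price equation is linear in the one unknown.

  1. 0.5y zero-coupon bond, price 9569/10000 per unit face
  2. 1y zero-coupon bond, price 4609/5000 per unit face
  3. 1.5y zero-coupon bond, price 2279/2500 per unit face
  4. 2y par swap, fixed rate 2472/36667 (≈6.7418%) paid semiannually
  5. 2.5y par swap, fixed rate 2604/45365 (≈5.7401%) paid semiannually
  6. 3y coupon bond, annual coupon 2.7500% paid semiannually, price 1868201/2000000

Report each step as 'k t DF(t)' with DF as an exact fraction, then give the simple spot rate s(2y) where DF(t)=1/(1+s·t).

step 1 [0.5y] zero: DF = P = 9569/10000 ≈ 0.956900
step 2 [1y] zero: DF = P = 4609/5000 ≈ 0.921800
step 3 [1.5y] zero: DF = P = 2279/2500 ≈ 0.911600
step 4 [2y] swap r/2=1236/36667: DF=(1 − 1236/36667·(0.956900+0.921800+0.911600))/(1+1236/36667) = 2191/2500 ≈ 0.876400
step 5 [2.5y] swap r/2=1302/45365: DF=(1 − 1302/45365·(0.956900+0.921800+0.911600+0.876400))/(1+1302/45365) = 4349/5000 ≈ 0.869800
step 6 [3y] bond c/2=11/800: DF=(1868201/2000000 − 11/800·(0.956900+0.921800+0.911600+0.876400+0.869800))/(1+11/800) = 8599/10000 ≈ 0.859900

1 1/2 9569/10000
2 1 4609/5000
3 3/2 2279/2500
4 2 2191/2500
5 5/2 4349/5000
6 3 8599/10000
s(2y) = (1/(2191/2500) − 1)/(2) = 309/4382 ≈ 7.0516%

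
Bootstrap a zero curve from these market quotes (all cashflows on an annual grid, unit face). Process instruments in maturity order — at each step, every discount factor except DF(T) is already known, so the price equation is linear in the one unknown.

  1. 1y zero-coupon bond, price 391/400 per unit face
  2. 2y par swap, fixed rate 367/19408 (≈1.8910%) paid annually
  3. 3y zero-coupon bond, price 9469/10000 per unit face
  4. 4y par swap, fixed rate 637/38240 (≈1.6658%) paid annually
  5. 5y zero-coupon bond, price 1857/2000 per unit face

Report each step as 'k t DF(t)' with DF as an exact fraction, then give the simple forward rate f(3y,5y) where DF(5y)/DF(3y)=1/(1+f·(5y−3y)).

step 1 [1y] zero: DF = P = 391/400 ≈ 0.977500
step 2 [2y] swap r/1=367/19408: DF=(1 − 367/19408·(0.977500))/(1+367/19408) = 9633/10000 ≈ 0.963300
step 3 [3y] zero: DF = P = 9469/10000 ≈ 0.946900
step 4 [4y] swap r/1=637/38240: DF=(1 − 637/38240·(0.977500+0.963300+0.946900))/(1+637/38240) = 9363/10000 ≈ 0.936300
step 5 [5y] zero: DF = P = 1857/2000 ≈ 0.928500

1 1 391/400
2 2 9633/10000
3 3 9469/10000
4 4 9363/10000
5 5 1857/2000
f(3y,5y) = ((9469/10000)/(1857/2000) − 1)/(2) = 92/9285 ≈ 0.9908%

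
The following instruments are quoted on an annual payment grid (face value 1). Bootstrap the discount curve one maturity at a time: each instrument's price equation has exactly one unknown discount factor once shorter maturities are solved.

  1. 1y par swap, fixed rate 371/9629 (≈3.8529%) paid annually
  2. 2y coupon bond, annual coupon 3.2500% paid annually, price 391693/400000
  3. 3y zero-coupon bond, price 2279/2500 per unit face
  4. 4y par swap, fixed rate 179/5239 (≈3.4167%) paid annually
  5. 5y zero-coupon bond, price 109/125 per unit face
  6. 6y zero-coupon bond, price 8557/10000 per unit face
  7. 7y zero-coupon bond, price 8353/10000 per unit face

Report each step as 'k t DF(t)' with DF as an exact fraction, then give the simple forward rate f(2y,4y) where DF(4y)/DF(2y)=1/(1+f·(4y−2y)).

step 1 [1y] swap r/1=371/9629: DF=(1 − 371/9629·(0))/(1+371/9629) = 9629/10000 ≈ 0.962900
step 2 [2y] bond c/1=13/400: DF=(391693/400000 − 13/400·(0.962900))/(1+13/400) = 9181/10000 ≈ 0.918100
step 3 [3y] zero: DF = P = 2279/2500 ≈ 0.911600
step 4 [4y] swap r/1=179/5239: DF=(1 − 179/5239·(0.962900+0.918100+0.911600))/(1+179/5239) = 8747/10000 ≈ 0.874700
step 5 [5y] zero: DF = P = 109/125 ≈ 0.872000
step 6 [6y] zero: DF = P = 8557/10000 ≈ 0.855700
step 7 [7y] zero: DF = P = 8353/10000 ≈ 0.835300

1 1 9629/10000
2 2 9181/10000
3 3 2279/2500
4 4 8747/10000
5 5 109/125
6 6 8557/10000
7 7 8353/10000
f(2y,4y) = ((9181/10000)/(8747/10000) − 1)/(2) = 217/8747 ≈ 2.4809%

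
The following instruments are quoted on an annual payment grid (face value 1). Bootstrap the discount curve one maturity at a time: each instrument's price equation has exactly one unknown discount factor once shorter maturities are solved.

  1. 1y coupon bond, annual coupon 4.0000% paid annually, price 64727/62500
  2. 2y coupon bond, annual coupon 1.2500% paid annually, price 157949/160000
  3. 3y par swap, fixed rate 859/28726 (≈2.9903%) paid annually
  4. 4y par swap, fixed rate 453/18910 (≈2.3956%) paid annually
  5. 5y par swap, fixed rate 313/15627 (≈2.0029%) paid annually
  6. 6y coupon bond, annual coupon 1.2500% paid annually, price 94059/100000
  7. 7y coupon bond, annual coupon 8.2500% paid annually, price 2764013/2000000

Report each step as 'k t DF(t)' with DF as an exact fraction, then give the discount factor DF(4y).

1 1 4979/5000
2 2 9627/10000
3 3 9141/10000
4 4 4547/5000
5 5 9061/10000
6 6 8711/10000
7 7 853/1000
DF(4y) = 4547/5000 ≈ 0.909400

step 1 [1y] bond c/1=1/25: DF=(64727/62500 − 1/25·(0))/(1+1/25) = 4979/5000 ≈ 0.995800
step 2 [2y] bond c/1=1/80: DF=(157949/160000 − 1/80·(0.995800))/(1+1/80) = 9627/10000 ≈ 0.962700
step 3 [3y] swap r/1=859/28726: DF=(1 − 859/28726·(0.995800+0.962700))/(1+859/28726) = 9141/10000 ≈ 0.914100
step 4 [4y] swap r/1=453/18910: DF=(1 − 453/18910·(0.995800+0.962700+0.914100))/(1+453/18910) = 4547/5000 ≈ 0.909400
step 5 [5y] swap r/1=313/15627: DF=(1 − 313/15627·(0.995800+0.962700+0.914100+0.909400))/(1+313/15627) = 9061/10000 ≈ 0.906100
step 6 [6y] bond c/1=1/80: DF=(94059/100000 − 1/80·(0.995800+0.962700+0.914100+0.909400+0.906100))/(1+1/80) = 8711/10000 ≈ 0.871100
step 7 [7y] bond c/1=33/400: DF=(2764013/2000000 − 33/400·(0.995800+0.962700+0.914100+0.909400+0.906100+0.871100))/(1+33/400) = 853/1000 ≈ 0.853000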